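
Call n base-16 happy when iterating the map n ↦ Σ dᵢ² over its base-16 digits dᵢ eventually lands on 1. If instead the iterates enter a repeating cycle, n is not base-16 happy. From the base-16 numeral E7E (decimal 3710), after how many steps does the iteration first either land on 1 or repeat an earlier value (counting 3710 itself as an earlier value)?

3710 = (14,7,14)_16 → 14² + 7² + 14² = 441
441 = (1,11,9)_16 → 1² + 11² + 9² = 203
203 = (12,11)_16 → 12² + 11² = 265
265 = (1,0,9)_16 → 1² + 0² + 9² = 82
82 = (5,2)_16 → 5² + 2² = 29
29 = (1,13)_16 → 1² + 13² = 170
170 = (10,10)_16 → 10² + 10² = 200
200 = (12,8)_16 → 12² + 8² = 208
208 = (13,0)_16 → 13² + 0² = 169
169 = (10,9)_16 → 10² + 9² = 181
181 = (11,5)_16 → 11² + 5² = 146
146 = (9,2)_16 → 9² + 2² = 85
85 = (5,5)_16 → 5² + 5² = 50
50 = (3,2)_16 → 3² + 2² = 13
13 = (13)_16 → 13² = 169  — 169 repeats.
That took 15 steps.

15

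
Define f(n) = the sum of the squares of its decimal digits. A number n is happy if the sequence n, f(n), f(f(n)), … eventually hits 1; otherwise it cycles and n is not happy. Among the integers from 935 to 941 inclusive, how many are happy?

935: 935 → 115 → 27 → 53 → 34 → 25 → 29 → 85 → 89 → 145 → 42 → 20 → 4 → 16 → 37 → 58 → 89  — not happy
936: 936 → 126 → 41 → 17 → 50 → 25 → 29 → 85 → 89 → 145 → 42 → 20 → 4 → 16 → 37 → 58 → 89  — not happy
937: 937 → 139 → 91 → 82 → 68 → 100 → 1  — happy
938: 938 → 154 → 42 → 20 → 4 → 16 → 37 → 58 → 89 → 145 → 42  — not happy
939: 939 → 171 → 51 → 26 → 40 → 16 → 37 → 58 → 89 → 145 → 42 → 20 → 4 → 16  — not happy
940: 940 → 97 → 130 → 10 → 1  — happy
941: 941 → 98 → 145 → 42 → 20 → 4 → 16 → 37 → 58 → 89 → 145  — not happy
happy: 937, 940

2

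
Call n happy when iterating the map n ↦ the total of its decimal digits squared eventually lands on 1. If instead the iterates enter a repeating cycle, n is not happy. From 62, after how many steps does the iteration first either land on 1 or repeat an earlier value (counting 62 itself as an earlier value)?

10

62 → 6² + 2² = 40
40 → 4² + 0² = 16
16 → 1² + 6² = 37
37 → 3² + 7² = 58
58 → 5² + 8² = 89
89 → 8² + 9² = 145
145 → 1² + 4² + 5² = 42
42 → 4² + 2² = 20
20 → 2² + 0² = 4
4 → 4² = 16  — 16 repeats.
That took 10 steps.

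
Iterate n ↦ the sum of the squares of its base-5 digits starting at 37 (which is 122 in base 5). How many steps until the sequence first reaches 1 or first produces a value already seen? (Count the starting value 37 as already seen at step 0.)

4

37 = (1,2,2)_5 → 1² + 2² + 2² = 1 + 4 + 4 = 9
9 = (1,4)_5 → 1² + 4² = 1 + 16 = 17
17 = (3,2)_5 → 3² + 2² = 9 + 4 = 13
13 = (2,3)_5 → 2² + 3² = 4 + 9 = 13  — 13 repeats.
That took 4 steps.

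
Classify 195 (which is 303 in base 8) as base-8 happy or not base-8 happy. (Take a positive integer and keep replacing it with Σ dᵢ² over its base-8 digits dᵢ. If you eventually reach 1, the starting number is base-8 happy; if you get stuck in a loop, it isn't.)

195 = (3,0,3)_8 → 3² + 0² + 3² = 18
18 = (2,2)_8 → 2² + 2² = 8
8 = (1,0)_8 → 1² + 0² = 1  — reached 1.

base-8 happy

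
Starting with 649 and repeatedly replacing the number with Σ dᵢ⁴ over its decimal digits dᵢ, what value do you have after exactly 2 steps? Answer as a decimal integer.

4179

649 → 6⁴ + 4⁴ + 9⁴ = 1296 + 256 + 6561 = 8113
8113 → 8⁴ + 1⁴ + 1⁴ + 3⁴ = 4096 + 1 + 1 + 81 = 4179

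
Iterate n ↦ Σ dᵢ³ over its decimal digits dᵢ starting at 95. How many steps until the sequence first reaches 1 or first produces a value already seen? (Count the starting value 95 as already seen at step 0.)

95 → 9³ + 5³ = 854
854 → 8³ + 5³ + 4³ = 701
701 → 7³ + 0³ + 1³ = 344
344 → 3³ + 4³ + 4³ = 155
155 → 1³ + 5³ + 5³ = 251
251 → 2³ + 5³ + 1³ = 134
134 → 1³ + 3³ + 4³ = 92
92 → 9³ + 2³ = 737
737 → 7³ + 3³ + 7³ = 713
713 → 7³ + 1³ + 3³ = 371
371 → 3³ + 7³ + 1³ = 371  — 371 repeats.
That took 11 steps.

11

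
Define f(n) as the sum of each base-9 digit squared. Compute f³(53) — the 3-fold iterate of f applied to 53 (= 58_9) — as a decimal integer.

53

53 = (5,8)_9 → 5² + 8² = 89
89 = (1,0,8)_9 → 1² + 0² + 8² = 65
65 = (7,2)_9 → 7² + 2² = 53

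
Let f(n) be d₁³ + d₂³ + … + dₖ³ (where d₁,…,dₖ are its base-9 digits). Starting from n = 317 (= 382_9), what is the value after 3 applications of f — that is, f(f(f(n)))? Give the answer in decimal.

317 = (3,8,2)_9 → 3³ + 8³ + 2³ = 27 + 512 + 8 = 547
547 = (6,6,7)_9 → 6³ + 6³ + 7³ = 216 + 216 + 343 = 775
775 = (1,0,5,1)_9 → 1³ + 0³ + 5³ + 1³ = 1 + 0 + 125 + 1 = 127

127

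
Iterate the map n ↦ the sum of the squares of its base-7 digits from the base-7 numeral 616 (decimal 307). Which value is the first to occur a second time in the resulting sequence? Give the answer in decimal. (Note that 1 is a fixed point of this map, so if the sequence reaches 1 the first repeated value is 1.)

307 = (6,1,6)_7 → 6² + 1² + 6² = 36 + 1 + 36 = 73
73 = (1,3,3)_7 → 1² + 3² + 3² = 1 + 9 + 9 = 19
19 = (2,5)_7 → 2² + 5² = 4 + 25 = 29
29 = (4,1)_7 → 4² + 1² = 16 + 1 = 17
17 = (2,3)_7 → 2² + 3² = 4 + 9 = 13
13 = (1,6)_7 → 1² + 6² = 1 + 36 = 37
37 = (5,2)_7 → 5² + 2² = 25 + 4 = 29  — 29 already appeared earlier.

29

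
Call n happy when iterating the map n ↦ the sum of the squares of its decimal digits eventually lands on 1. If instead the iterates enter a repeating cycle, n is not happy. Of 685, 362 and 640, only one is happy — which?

362

685: 685 → 125 → 30 → 9 → 81 → 65 → 61 → 37 → 58 → 89 → 145 → 42 → 20 → 4 → 16 → 37  — repeats 37 (not happy)
362: 362 → 49 → 97 → 130 → 10 → 1  — reaches 1 (happy)
640: 640 → 52 → 29 → 85 → 89 → 145 → 42 → 20 → 4 → 16 → 37 → 58 → 89  — repeats 89 (not happy)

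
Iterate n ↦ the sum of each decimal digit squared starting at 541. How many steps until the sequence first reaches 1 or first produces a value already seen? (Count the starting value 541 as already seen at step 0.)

541 → 5² + 4² + 1² = 42
42 → 4² + 2² = 20
20 → 2² + 0² = 4
4 → 4² = 16
16 → 1² + 6² = 37
37 → 3² + 7² = 58
58 → 5² + 8² = 89
89 → 8² + 9² = 145
145 → 1² + 4² + 5² = 42  — 42 repeats.
That took 9 steps.

9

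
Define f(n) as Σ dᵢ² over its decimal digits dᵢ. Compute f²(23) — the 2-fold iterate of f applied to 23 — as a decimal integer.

23 → 13
13 → 10

10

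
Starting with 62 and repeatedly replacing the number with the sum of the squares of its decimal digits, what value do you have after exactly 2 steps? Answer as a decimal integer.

62 → 40
40 → 16

16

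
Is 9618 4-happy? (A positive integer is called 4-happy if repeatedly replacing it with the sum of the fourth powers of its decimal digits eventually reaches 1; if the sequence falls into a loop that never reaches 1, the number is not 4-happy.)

not 4-happy

9618 → 9⁴ + 6⁴ + 1⁴ + 8⁴ = 6561 + 1296 + 1 + 4096 = 11954
11954 → 1⁴ + 1⁴ + 9⁴ + 5⁴ + 4⁴ = 1 + 1 + 6561 + 625 + 256 = 7444
7444 → 7⁴ + 4⁴ + 4⁴ + 4⁴ = 2401 + 256 + 256 + 256 = 3169
3169 → 3⁴ + 1⁴ + 6⁴ + 9⁴ = 81 + 1 + 1296 + 6561 = 7939
7939 → 7⁴ + 9⁴ + 3⁴ + 9⁴ = 2401 + 6561 + 81 + 6561 = 15604
15604 → 1⁴ + 5⁴ + 6⁴ + 0⁴ + 4⁴ = 1 + 625 + 1296 + 0 + 256 = 2178
2178 → 2⁴ + 1⁴ + 7⁴ + 8⁴ = 16 + 1 + 2401 + 4096 = 6514
6514 → 6⁴ + 5⁴ + 1⁴ + 4⁴ = 1296 + 625 + 1 + 256 = 2178  — 2178 already seen; the sequence cycles without reaching 1.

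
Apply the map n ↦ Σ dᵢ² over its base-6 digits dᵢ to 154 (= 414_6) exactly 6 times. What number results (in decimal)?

13

154 = (4,1,4)_6 → 4² + 1² + 4² = 33
33 = (5,3)_6 → 5² + 3² = 34
34 = (5,4)_6 → 5² + 4² = 41
41 = (1,0,5)_6 → 1² + 0² + 5² = 26
26 = (4,2)_6 → 4² + 2² = 20
20 = (3,2)_6 → 3² + 2² = 13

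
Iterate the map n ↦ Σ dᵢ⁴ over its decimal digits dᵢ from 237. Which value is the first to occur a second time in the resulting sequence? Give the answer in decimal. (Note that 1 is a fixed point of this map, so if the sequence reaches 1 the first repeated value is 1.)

13139

237 → 2498
2498 → 10929
10929 → 13139
13139 → 6725
6725 → 4338
4338 → 4514
4514 → 1138
1138 → 4179
4179 → 9219
9219 → 13139  — 13139 already appeared earlier.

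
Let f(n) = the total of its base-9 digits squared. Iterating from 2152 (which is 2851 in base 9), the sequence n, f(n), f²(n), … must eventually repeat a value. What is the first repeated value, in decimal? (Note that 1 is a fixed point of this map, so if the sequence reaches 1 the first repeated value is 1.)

2152 = (2,8,5,1)_9 → 2² + 8² + 5² + 1² = 94
94 = (1,1,4)_9 → 1² + 1² + 4² = 18
18 = (2,0)_9 → 2² + 0² = 4
4 = (4)_9 → 4² = 16
16 = (1,7)_9 → 1² + 7² = 50
50 = (5,5)_9 → 5² + 5² = 50  — 50 already appeared earlier.

50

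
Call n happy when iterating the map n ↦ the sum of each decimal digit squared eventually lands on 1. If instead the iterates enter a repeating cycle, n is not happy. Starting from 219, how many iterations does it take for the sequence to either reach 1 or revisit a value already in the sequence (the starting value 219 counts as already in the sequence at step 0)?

219 → 86
86 → 100
100 → 1  — reached 1.
That took 3 steps.

3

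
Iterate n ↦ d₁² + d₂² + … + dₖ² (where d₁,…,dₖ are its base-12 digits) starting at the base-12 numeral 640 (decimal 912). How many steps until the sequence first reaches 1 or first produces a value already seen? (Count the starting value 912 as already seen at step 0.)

9

912 = (6,4,0)_12 → 6² + 4² + 0² = 36 + 16 + 0 = 52
52 = (4,4)_12 → 4² + 4² = 16 + 16 = 32
32 = (2,8)_12 → 2² + 8² = 4 + 64 = 68
68 = (5,8)_12 → 5² + 8² = 25 + 64 = 89
89 = (7,5)_12 → 7² + 5² = 49 + 25 = 74
74 = (6,2)_12 → 6² + 2² = 36 + 4 = 40
40 = (3,4)_12 → 3² + 4² = 9 + 16 = 25
25 = (2,1)_12 → 2² + 1² = 4 + 1 = 5
5 = (5)_12 → 5² = 25  — 25 repeats.
That took 9 steps.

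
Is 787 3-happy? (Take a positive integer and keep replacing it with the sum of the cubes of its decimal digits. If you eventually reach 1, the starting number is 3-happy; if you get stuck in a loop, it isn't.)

3-happy

787 → 7³ + 8³ + 7³ = 1198
1198 → 1³ + 1³ + 9³ + 8³ = 1243
1243 → 1³ + 2³ + 4³ + 3³ = 100
100 → 1³ + 0³ + 0³ = 1  — reached 1.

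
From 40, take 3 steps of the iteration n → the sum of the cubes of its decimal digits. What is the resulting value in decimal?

40 → 4³ + 0³ = 64
64 → 6³ + 4³ = 280
280 → 2³ + 8³ + 0³ = 520

520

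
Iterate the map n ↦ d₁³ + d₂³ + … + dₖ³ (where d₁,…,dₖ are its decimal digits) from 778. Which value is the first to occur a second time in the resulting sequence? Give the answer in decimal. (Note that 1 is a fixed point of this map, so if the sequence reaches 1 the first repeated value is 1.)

1

778 → 7³ + 7³ + 8³ = 1198
1198 → 1³ + 1³ + 9³ + 8³ = 1243
1243 → 1³ + 2³ + 4³ + 3³ = 100
100 → 1³ + 0³ + 0³ = 1  — reached the fixed point 1.
1 → 1, so 1 is the first repeated value.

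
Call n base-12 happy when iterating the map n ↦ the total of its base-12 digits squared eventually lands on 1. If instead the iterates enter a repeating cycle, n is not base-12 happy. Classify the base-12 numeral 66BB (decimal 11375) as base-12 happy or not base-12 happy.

base-12 happy

11375 = (6,6,11,11)_12 → 6² + 6² + 11² + 11² = 36 + 36 + 121 + 121 = 314
314 = (2,2,2)_12 → 2² + 2² + 2² = 4 + 4 + 4 = 12
12 = (1,0)_12 → 1² + 0² = 1 + 0 = 1  — reached 1.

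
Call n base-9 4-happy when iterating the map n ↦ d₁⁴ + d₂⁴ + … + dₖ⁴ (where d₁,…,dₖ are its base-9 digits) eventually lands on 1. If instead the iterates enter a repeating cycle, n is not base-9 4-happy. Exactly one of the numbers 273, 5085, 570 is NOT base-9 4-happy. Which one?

273: 273 → 243 → 81 → 1  — reaches 1 (base-9 4-happy)
5085: 5085 → 7793 → 5395 → 3363 → 2433 → 243 → 81 → 1  — reaches 1 (base-9 4-happy)
570: 570 → 2482 → 3188 → 434 → 722 → 8208 → 114 → 1378 → 4098 → 1956 → 1394 → 8194 → 290 → 722  — repeats 722 (not base-9 4-happy)

570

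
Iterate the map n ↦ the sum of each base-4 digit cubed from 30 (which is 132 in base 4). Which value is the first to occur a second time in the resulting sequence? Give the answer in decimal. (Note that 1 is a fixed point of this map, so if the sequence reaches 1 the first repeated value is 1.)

9

30 = (1,3,2)_4 → 1³ + 3³ + 2³ = 36
36 = (2,1,0)_4 → 2³ + 1³ + 0³ = 9
9 = (2,1)_4 → 2³ + 1³ = 9  — 9 already appeared earlier.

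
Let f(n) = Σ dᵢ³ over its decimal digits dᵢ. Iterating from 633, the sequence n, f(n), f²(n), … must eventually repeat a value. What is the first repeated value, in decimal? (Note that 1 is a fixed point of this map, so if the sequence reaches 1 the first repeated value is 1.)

633 → 6³ + 3³ + 3³ = 216 + 27 + 27 = 270
270 → 2³ + 7³ + 0³ = 8 + 343 + 0 = 351
351 → 3³ + 5³ + 1³ = 27 + 125 + 1 = 153
153 → 1³ + 5³ + 3³ = 1 + 125 + 27 = 153  — 153 already appeared earlier.

153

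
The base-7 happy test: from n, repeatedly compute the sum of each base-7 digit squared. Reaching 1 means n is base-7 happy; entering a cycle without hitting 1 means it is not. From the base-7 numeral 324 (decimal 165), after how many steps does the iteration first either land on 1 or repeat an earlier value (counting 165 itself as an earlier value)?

165 = (3,2,4)_7 → 3² + 2² + 4² = 29
29 = (4,1)_7 → 4² + 1² = 17
17 = (2,3)_7 → 2² + 3² = 13
13 = (1,6)_7 → 1² + 6² = 37
37 = (5,2)_7 → 5² + 2² = 29  — 29 repeats.
That took 5 steps.

5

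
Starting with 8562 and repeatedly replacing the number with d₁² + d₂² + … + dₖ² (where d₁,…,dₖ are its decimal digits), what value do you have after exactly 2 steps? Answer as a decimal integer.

86

8562 → 8² + 5² + 6² + 2² = 64 + 25 + 36 + 4 = 129
129 → 1² + 2² + 9² = 1 + 4 + 81 = 86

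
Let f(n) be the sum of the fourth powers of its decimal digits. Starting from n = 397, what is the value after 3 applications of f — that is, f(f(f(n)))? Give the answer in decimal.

397 → 3⁴ + 9⁴ + 7⁴ = 9043
9043 → 9⁴ + 0⁴ + 4⁴ + 3⁴ = 6898
6898 → 6⁴ + 8⁴ + 9⁴ + 8⁴ = 16049

16049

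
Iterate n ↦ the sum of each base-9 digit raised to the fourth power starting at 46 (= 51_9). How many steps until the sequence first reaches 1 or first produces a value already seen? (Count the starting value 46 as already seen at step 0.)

15

46 = (5,1)_9 → 5⁴ + 1⁴ = 625 + 1 = 626
626 = (7,6,5)_9 → 7⁴ + 6⁴ + 5⁴ = 2401 + 1296 + 625 = 4322
4322 = (5,8,3,2)_9 → 5⁴ + 8⁴ + 3⁴ + 2⁴ = 625 + 4096 + 81 + 16 = 4818
4818 = (6,5,4,3)_9 → 6⁴ + 5⁴ + 4⁴ + 3⁴ = 1296 + 625 + 256 + 81 = 2258
2258 = (3,0,7,8)_9 → 3⁴ + 0⁴ + 7⁴ + 8⁴ = 81 + 0 + 2401 + 4096 = 6578
6578 = (1,0,0,1,8)_9 → 1⁴ + 0⁴ + 0⁴ + 1⁴ + 8⁴ = 1 + 0 + 0 + 1 + 4096 = 4098
4098 = (5,5,5,3)_9 → 5⁴ + 5⁴ + 5⁴ + 3⁴ = 625 + 625 + 625 + 81 = 1956
1956 = (2,6,1,3)_9 → 2⁴ + 6⁴ + 1⁴ + 3⁴ = 16 + 1296 + 1 + 81 = 1394
1394 = (1,8,1,8)_9 → 1⁴ + 8⁴ + 1⁴ + 8⁴ = 1 + 4096 + 1 + 4096 = 8194
8194 = (1,2,2,1,4)_9 → 1⁴ + 2⁴ + 2⁴ + 1⁴ + 4⁴ = 1 + 16 + 16 + 1 + 256 = 290
290 = (3,5,2)_9 → 3⁴ + 5⁴ + 2⁴ = 81 + 625 + 16 = 722
722 = (8,8,2)_9 → 8⁴ + 8⁴ + 2⁴ = 4096 + 4096 + 16 = 8208
8208 = (1,2,2,3,0)_9 → 1⁴ + 2⁴ + 2⁴ + 3⁴ + 0⁴ = 1 + 16 + 16 + 81 + 0 = 114
114 = (1,3,6)_9 → 1⁴ + 3⁴ + 6⁴ = 1 + 81 + 1296 = 1378
1378 = (1,8,0,1)_9 → 1⁴ + 8⁴ + 0⁴ + 1⁴ = 1 + 4096 + 0 + 1 = 4098  — 4098 repeats.
That took 15 steps.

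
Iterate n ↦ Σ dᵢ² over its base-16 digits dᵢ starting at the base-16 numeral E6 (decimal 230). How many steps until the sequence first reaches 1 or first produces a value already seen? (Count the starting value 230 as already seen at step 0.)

7

230 = (14,6)_16 → 14² + 6² = 196 + 36 = 232
232 = (14,8)_16 → 14² + 8² = 196 + 64 = 260
260 = (1,0,4)_16 → 1² + 0² + 4² = 1 + 0 + 16 = 17
17 = (1,1)_16 → 1² + 1² = 1 + 1 = 2
2 = (2)_16 → 2² = 4
4 = (4)_16 → 4² = 16
16 = (1,0)_16 → 1² + 0² = 1 + 0 = 1  — reached 1.
That took 7 steps.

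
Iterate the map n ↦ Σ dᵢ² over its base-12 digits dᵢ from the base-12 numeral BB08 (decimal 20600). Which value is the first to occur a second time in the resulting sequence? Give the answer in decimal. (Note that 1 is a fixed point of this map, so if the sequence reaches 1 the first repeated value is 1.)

20600 = (11,11,0,8)_12 → 306
306 = (2,1,6)_12 → 41
41 = (3,5)_12 → 34
34 = (2,10)_12 → 104
104 = (8,8)_12 → 128
128 = (10,8)_12 → 164
164 = (1,1,8)_12 → 66
66 = (5,6)_12 → 61
61 = (5,1)_12 → 26
26 = (2,2)_12 → 8
8 = (8)_12 → 64
64 = (5,4)_12 → 41  — 41 already appeared earlier.

41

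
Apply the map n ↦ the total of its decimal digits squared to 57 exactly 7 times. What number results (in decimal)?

145

57 → 5² + 7² = 25 + 49 = 74
74 → 7² + 4² = 49 + 16 = 65
65 → 6² + 5² = 36 + 25 = 61
61 → 6² + 1² = 36 + 1 = 37
37 → 3² + 7² = 9 + 49 = 58
58 → 5² + 8² = 25 + 64 = 89
89 → 8² + 9² = 64 + 81 = 145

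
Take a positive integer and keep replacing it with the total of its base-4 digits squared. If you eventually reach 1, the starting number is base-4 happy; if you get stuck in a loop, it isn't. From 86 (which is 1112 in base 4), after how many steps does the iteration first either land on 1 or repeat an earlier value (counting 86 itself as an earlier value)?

5

86 = (1,1,1,2)_4 → 1² + 1² + 1² + 2² = 7
7 = (1,3)_4 → 1² + 3² = 10
10 = (2,2)_4 → 2² + 2² = 8
8 = (2,0)_4 → 2² + 0² = 4
4 = (1,0)_4 → 1² + 0² = 1  — reached 1.
That took 5 steps.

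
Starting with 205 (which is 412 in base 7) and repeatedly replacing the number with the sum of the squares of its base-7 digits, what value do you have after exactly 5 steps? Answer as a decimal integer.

25

205 = (4,1,2)_7 → 4² + 1² + 2² = 16 + 1 + 4 = 21
21 = (3,0)_7 → 3² + 0² = 9 + 0 = 9
9 = (1,2)_7 → 1² + 2² = 1 + 4 = 5
5 = (5)_7 → 5² = 25
25 = (3,4)_7 → 3² + 4² = 9 + 16 = 25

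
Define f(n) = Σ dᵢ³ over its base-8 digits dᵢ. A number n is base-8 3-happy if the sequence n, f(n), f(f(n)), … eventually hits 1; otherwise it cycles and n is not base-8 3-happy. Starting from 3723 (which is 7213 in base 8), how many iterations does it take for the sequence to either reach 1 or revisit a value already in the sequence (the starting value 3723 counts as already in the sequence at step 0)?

3723 = (7,2,1,3)_8 → 7³ + 2³ + 1³ + 3³ = 343 + 8 + 1 + 27 = 379
379 = (5,7,3)_8 → 5³ + 7³ + 3³ = 125 + 343 + 27 = 495
495 = (7,5,7)_8 → 7³ + 5³ + 7³ = 343 + 125 + 343 = 811
811 = (1,4,5,3)_8 → 1³ + 4³ + 5³ + 3³ = 1 + 64 + 125 + 27 = 217
217 = (3,3,1)_8 → 3³ + 3³ + 1³ = 27 + 27 + 1 = 55
55 = (6,7)_8 → 6³ + 7³ = 216 + 343 = 559
559 = (1,0,5,7)_8 → 1³ + 0³ + 5³ + 7³ = 1 + 0 + 125 + 343 = 469
469 = (7,2,5)_8 → 7³ + 2³ + 5³ = 343 + 8 + 125 = 476
476 = (7,3,4)_8 → 7³ + 3³ + 4³ = 343 + 27 + 64 = 434
434 = (6,6,2)_8 → 6³ + 6³ + 2³ = 216 + 216 + 8 = 440
440 = (6,7,0)_8 → 6³ + 7³ + 0³ = 216 + 343 + 0 = 559  — 559 repeats.
That took 11 steps.

11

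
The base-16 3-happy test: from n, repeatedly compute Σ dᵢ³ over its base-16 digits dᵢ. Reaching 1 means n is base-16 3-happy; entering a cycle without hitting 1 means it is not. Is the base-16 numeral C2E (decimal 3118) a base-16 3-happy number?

3118 = (12,2,14)_16 → 12³ + 2³ + 14³ = 1728 + 8 + 2744 = 4480
4480 = (1,1,8,0)_16 → 1³ + 1³ + 8³ + 0³ = 1 + 1 + 512 + 0 = 514
514 = (2,0,2)_16 → 2³ + 0³ + 2³ = 8 + 0 + 8 = 16
16 = (1,0)_16 → 1³ + 0³ = 1 + 0 = 1  — reached 1.

base-16 3-happy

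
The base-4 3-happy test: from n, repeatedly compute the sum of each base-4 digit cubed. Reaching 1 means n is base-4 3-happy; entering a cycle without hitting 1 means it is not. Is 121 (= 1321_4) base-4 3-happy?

121 = (1,3,2,1)_4 → 1³ + 3³ + 2³ + 1³ = 1 + 27 + 8 + 1 = 37
37 = (2,1,1)_4 → 2³ + 1³ + 1³ = 8 + 1 + 1 = 10
10 = (2,2)_4 → 2³ + 2³ = 8 + 8 = 16
16 = (1,0,0)_4 → 1³ + 0³ + 0³ = 1 + 0 + 0 = 1  — reached 1.

base-4 3-happy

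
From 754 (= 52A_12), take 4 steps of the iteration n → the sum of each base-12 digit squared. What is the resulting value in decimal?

121

754 = (5,2,10)_12 → 5² + 2² + 10² = 129
129 = (10,9)_12 → 10² + 9² = 181
181 = (1,3,1)_12 → 1² + 3² + 1² = 11
11 = (11)_12 → 11² = 121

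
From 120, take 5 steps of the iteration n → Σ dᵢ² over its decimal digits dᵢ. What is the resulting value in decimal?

120 → 5
5 → 25
25 → 29
29 → 85
85 → 89

89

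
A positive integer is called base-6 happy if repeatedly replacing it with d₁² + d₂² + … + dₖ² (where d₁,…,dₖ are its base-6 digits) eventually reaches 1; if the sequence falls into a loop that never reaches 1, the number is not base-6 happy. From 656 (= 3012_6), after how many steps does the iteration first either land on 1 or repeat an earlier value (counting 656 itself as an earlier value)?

656 = (3,0,1,2)_6 → 3² + 0² + 1² + 2² = 9 + 0 + 1 + 4 = 14
14 = (2,2)_6 → 2² + 2² = 4 + 4 = 8
8 = (1,2)_6 → 1² + 2² = 1 + 4 = 5
5 = (5)_6 → 5² = 25
25 = (4,1)_6 → 4² + 1² = 16 + 1 = 17
17 = (2,5)_6 → 2² + 5² = 4 + 25 = 29
29 = (4,5)_6 → 4² + 5² = 16 + 25 = 41
41 = (1,0,5)_6 → 1² + 0² + 5² = 1 + 0 + 25 = 26
26 = (4,2)_6 → 4² + 2² = 16 + 4 = 20
20 = (3,2)_6 → 3² + 2² = 9 + 4 = 13
13 = (2,1)_6 → 2² + 1² = 4 + 1 = 5  — 5 repeats.
That took 11 steps.

11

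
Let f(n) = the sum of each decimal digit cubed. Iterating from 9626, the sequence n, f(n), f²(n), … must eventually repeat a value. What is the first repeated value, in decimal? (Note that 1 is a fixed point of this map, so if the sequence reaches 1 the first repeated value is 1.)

9626 → 9³ + 6³ + 2³ + 6³ = 1169
1169 → 1³ + 1³ + 6³ + 9³ = 947
947 → 9³ + 4³ + 7³ = 1136
1136 → 1³ + 1³ + 3³ + 6³ = 245
245 → 2³ + 4³ + 5³ = 197
197 → 1³ + 9³ + 7³ = 1073
1073 → 1³ + 0³ + 7³ + 3³ = 371
371 → 3³ + 7³ + 1³ = 371  — 371 already appeared earlier.

371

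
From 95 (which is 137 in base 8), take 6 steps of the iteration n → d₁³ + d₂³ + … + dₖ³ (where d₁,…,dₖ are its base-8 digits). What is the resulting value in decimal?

95 = (1,3,7)_8 → 371
371 = (5,6,3)_8 → 368
368 = (5,6,0)_8 → 341
341 = (5,2,5)_8 → 258
258 = (4,0,2)_8 → 72
72 = (1,1,0)_8 → 2

2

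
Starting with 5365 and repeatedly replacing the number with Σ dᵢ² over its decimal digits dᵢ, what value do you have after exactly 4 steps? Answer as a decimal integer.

58

5365 → 5² + 3² + 6² + 5² = 25 + 9 + 36 + 25 = 95
95 → 9² + 5² = 81 + 25 = 106
106 → 1² + 0² + 6² = 1 + 0 + 36 = 37
37 → 3² + 7² = 9 + 49 = 58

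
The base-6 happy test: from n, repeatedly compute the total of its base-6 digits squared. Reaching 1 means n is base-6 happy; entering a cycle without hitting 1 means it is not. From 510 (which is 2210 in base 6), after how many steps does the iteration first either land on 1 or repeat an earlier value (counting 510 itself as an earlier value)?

510 = (2,2,1,0)_6 → 2² + 2² + 1² + 0² = 4 + 4 + 1 + 0 = 9
9 = (1,3)_6 → 1² + 3² = 1 + 9 = 10
10 = (1,4)_6 → 1² + 4² = 1 + 16 = 17
17 = (2,5)_6 → 2² + 5² = 4 + 25 = 29
29 = (4,5)_6 → 4² + 5² = 16 + 25 = 41
41 = (1,0,5)_6 → 1² + 0² + 5² = 1 + 0 + 25 = 26
26 = (4,2)_6 → 4² + 2² = 16 + 4 = 20
20 = (3,2)_6 → 3² + 2² = 9 + 4 = 13
13 = (2,1)_6 → 2² + 1² = 4 + 1 = 5
5 = (5)_6 → 5² = 25
25 = (4,1)_6 → 4² + 1² = 16 + 1 = 17  — 17 repeats.
That took 11 steps.

11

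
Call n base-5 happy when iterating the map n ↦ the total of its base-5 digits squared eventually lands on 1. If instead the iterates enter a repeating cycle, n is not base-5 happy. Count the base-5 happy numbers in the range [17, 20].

1

17: 17 → 13 → 13  (repeats 13)
18: 18 → 18  (repeats 18)
19: 19 → 25 → 1  (reaches 1)
20: 20 → 16 → 10 → 4 → 16  (repeats 16)
base-5 happy: 19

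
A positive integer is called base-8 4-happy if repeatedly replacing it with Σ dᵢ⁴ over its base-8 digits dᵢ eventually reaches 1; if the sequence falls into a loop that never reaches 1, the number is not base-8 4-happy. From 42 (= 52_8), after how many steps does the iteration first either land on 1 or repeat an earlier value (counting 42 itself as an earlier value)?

42 = (5,2)_8 → 5⁴ + 2⁴ = 625 + 16 = 641
641 = (1,2,0,1)_8 → 1⁴ + 2⁴ + 0⁴ + 1⁴ = 1 + 16 + 0 + 1 = 18
18 = (2,2)_8 → 2⁴ + 2⁴ = 16 + 16 = 32
32 = (4,0)_8 → 4⁴ + 0⁴ = 256 + 0 = 256
256 = (4,0,0)_8 → 4⁴ + 0⁴ + 0⁴ = 256 + 0 + 0 = 256  — 256 repeats.
That took 5 steps.

5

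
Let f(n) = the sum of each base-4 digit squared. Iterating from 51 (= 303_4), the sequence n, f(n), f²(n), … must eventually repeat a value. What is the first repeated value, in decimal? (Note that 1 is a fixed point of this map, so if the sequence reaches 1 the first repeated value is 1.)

51 = (3,0,3)_4 → 3² + 0² + 3² = 9 + 0 + 9 = 18
18 = (1,0,2)_4 → 1² + 0² + 2² = 1 + 0 + 4 = 5
5 = (1,1)_4 → 1² + 1² = 1 + 1 = 2
2 = (2)_4 → 2² = 4
4 = (1,0)_4 → 1² + 0² = 1 + 0 = 1  — reached the fixed point 1.
1 → 1, so 1 is the first repeated value.

1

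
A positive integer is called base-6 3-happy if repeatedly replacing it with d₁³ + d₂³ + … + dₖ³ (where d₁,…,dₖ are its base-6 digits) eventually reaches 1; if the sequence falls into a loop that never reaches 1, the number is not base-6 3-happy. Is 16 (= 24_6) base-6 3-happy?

16 = (2,4)_6 → 72
72 = (2,0,0)_6 → 8
8 = (1,2)_6 → 9
9 = (1,3)_6 → 28
28 = (4,4)_6 → 128
128 = (3,3,2)_6 → 62
62 = (1,4,2)_6 → 73
73 = (2,0,1)_6 → 9  — 9 already seen; the sequence cycles without reaching 1.

not base-6 3-happy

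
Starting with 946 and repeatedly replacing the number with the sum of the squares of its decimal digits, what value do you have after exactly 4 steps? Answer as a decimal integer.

946 → 9² + 4² + 6² = 81 + 16 + 36 = 133
133 → 1² + 3² + 3² = 1 + 9 + 9 = 19
19 → 1² + 9² = 1 + 81 = 82
82 → 8² + 2² = 64 + 4 = 68

68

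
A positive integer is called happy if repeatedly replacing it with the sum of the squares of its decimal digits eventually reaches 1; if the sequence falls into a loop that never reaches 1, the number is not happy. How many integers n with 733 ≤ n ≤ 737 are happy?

733: 733 → 67 → 85 → 89 → 145 → 42 → 20 → 4 → 16 → 37 → 58 → 89  (repeats 89)
734: 734 → 74 → 65 → 61 → 37 → 58 → 89 → 145 → 42 → 20 → 4 → 16 → 37  (repeats 37)
735: 735 → 83 → 73 → 58 → 89 → 145 → 42 → 20 → 4 → 16 → 37 → 58  (repeats 58)
736: 736 → 94 → 97 → 130 → 10 → 1  (reaches 1)
737: 737 → 107 → 50 → 25 → 29 → 85 → 89 → 145 → 42 → 20 → 4 → 16 → 37 → 58 → 89  (repeats 89)
happy: 736

1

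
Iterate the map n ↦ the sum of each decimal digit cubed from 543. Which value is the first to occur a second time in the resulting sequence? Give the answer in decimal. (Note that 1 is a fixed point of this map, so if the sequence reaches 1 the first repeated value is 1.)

153

543 → 5³ + 4³ + 3³ = 125 + 64 + 27 = 216
216 → 2³ + 1³ + 6³ = 8 + 1 + 216 = 225
225 → 2³ + 2³ + 5³ = 8 + 8 + 125 = 141
141 → 1³ + 4³ + 1³ = 1 + 64 + 1 = 66
66 → 6³ + 6³ = 216 + 216 = 432
432 → 4³ + 3³ + 2³ = 64 + 27 + 8 = 99
99 → 9³ + 9³ = 729 + 729 = 1458
1458 → 1³ + 4³ + 5³ + 8³ = 1 + 64 + 125 + 512 = 702
702 → 7³ + 0³ + 2³ = 343 + 0 + 8 = 351
351 → 3³ + 5³ + 1³ = 27 + 125 + 1 = 153
153 → 1³ + 5³ + 3³ = 1 + 125 + 27 = 153  — 153 already appeared earlier.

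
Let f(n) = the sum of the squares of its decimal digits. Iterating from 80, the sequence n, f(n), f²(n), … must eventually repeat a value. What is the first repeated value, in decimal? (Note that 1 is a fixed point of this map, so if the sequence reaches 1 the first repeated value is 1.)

89

80 → 64
64 → 52
52 → 29
29 → 85
85 → 89
89 → 145
145 → 42
42 → 20
20 → 4
4 → 16
16 → 37
37 → 58
58 → 89  — 89 already appeared earlier.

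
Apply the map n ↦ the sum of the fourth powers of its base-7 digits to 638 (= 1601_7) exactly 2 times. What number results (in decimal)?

638 = (1,6,0,1)_7 → 1⁴ + 6⁴ + 0⁴ + 1⁴ = 1 + 1296 + 0 + 1 = 1298
1298 = (3,5,3,3)_7 → 3⁴ + 5⁴ + 3⁴ + 3⁴ = 81 + 625 + 81 + 81 = 868

868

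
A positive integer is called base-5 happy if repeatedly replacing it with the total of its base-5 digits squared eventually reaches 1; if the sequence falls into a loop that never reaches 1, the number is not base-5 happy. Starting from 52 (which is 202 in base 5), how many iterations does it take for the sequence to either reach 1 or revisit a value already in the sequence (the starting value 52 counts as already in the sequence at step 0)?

5

52 = (2,0,2)_5 → 8
8 = (1,3)_5 → 10
10 = (2,0)_5 → 4
4 = (4)_5 → 16
16 = (3,1)_5 → 10  — 10 repeats.
That took 5 steps.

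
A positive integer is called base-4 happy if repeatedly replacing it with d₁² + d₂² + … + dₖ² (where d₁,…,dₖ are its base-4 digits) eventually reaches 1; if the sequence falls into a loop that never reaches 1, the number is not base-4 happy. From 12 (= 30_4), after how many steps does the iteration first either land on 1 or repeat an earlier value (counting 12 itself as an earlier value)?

5

12 = (3,0)_4 → 3² + 0² = 9
9 = (2,1)_4 → 2² + 1² = 5
5 = (1,1)_4 → 1² + 1² = 2
2 = (2)_4 → 2² = 4
4 = (1,0)_4 → 1² + 0² = 1  — reached 1.
That took 5 steps.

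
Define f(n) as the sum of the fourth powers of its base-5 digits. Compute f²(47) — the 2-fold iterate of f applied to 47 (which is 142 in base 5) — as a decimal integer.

353

47 = (1,4,2)_5 → 1⁴ + 4⁴ + 2⁴ = 273
273 = (2,0,4,3)_5 → 2⁴ + 0⁴ + 4⁴ + 3⁴ = 353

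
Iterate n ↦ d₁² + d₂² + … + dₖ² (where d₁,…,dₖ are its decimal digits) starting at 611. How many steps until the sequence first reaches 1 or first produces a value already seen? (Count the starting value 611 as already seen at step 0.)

11

611 → 6² + 1² + 1² = 36 + 1 + 1 = 38
38 → 3² + 8² = 9 + 64 = 73
73 → 7² + 3² = 49 + 9 = 58
58 → 5² + 8² = 25 + 64 = 89
89 → 8² + 9² = 64 + 81 = 145
145 → 1² + 4² + 5² = 1 + 16 + 25 = 42
42 → 4² + 2² = 16 + 4 = 20
20 → 2² + 0² = 4 + 0 = 4
4 → 4² = 16
16 → 1² + 6² = 1 + 36 = 37
37 → 3² + 7² = 9 + 49 = 58  — 58 repeats.
That took 11 steps.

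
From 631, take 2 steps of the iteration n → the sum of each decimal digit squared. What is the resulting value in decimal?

52

631 → 46
46 → 52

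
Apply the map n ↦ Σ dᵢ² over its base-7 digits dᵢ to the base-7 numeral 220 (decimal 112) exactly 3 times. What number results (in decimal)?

112 = (2,2,0)_7 → 2² + 2² + 0² = 4 + 4 + 0 = 8
8 = (1,1)_7 → 1² + 1² = 1 + 1 = 2
2 = (2)_7 → 2² = 4

4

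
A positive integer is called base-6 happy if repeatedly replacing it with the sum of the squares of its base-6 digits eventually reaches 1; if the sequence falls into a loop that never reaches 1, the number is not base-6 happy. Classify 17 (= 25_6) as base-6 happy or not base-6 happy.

17 = (2,5)_6 → 29
29 = (4,5)_6 → 41
41 = (1,0,5)_6 → 26
26 = (4,2)_6 → 20
20 = (3,2)_6 → 13
13 = (2,1)_6 → 5
5 = (5)_6 → 25
25 = (4,1)_6 → 17  — 17 already seen; the sequence cycles without reaching 1.

not base-6 happy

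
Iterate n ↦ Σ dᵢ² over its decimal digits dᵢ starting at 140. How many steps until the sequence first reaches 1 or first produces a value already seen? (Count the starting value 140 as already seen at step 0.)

14

140 → 1² + 4² + 0² = 17
17 → 1² + 7² = 50
50 → 5² + 0² = 25
25 → 2² + 5² = 29
29 → 2² + 9² = 85
85 → 8² + 5² = 89
89 → 8² + 9² = 145
145 → 1² + 4² + 5² = 42
42 → 4² + 2² = 20
20 → 2² + 0² = 4
4 → 4² = 16
16 → 1² + 6² = 37
37 → 3² + 7² = 58
58 → 5² + 8² = 89  — 89 repeats.
That took 14 steps.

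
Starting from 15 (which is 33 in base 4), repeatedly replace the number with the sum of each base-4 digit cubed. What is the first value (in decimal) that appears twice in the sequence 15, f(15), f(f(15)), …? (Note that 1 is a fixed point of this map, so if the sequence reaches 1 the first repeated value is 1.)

15 = (3,3)_4 → 54
54 = (3,1,2)_4 → 36
36 = (2,1,0)_4 → 9
9 = (2,1)_4 → 9  — 9 already appeared earlier.

9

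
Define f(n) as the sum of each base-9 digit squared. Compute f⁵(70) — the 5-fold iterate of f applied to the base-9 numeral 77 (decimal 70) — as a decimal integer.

70 = (7,7)_9 → 7² + 7² = 98
98 = (1,1,8)_9 → 1² + 1² + 8² = 66
66 = (7,3)_9 → 7² + 3² = 58
58 = (6,4)_9 → 6² + 4² = 52
52 = (5,7)_9 → 5² + 7² = 74

74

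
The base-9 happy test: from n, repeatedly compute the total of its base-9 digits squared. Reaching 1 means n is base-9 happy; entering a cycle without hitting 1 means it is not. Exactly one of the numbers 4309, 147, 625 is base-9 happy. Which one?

4309: 4309 → 139 → 53 → 89 → 65 → 53  — repeats 53 (not base-9 happy)
147: 147 → 59 → 61 → 85 → 17 → 65 → 53 → 89 → 65  — repeats 65 (not base-9 happy)
625: 625 → 101 → 9 → 1  — reaches 1 (base-9 happy)

625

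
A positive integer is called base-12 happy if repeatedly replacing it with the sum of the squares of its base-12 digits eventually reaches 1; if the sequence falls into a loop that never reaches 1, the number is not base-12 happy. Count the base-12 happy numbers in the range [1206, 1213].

1206: 1206 → 116 → 145 → 2 → 4 → 16 → 17 → 26 → 8 → 64 → 41 → 34 → 104 → 128 → 164 → 66 → 61 → 26  (repeats 26)
1207: 1207 → 129 → 181 → 11 → 121 → 101 → 89 → 74 → 40 → 25 → 5 → 25  (repeats 25)
1208: 1208 → 144 → 1  (reaches 1)
1209: 1209 → 161 → 27 → 13 → 2 → 4 → 16 → 17 → 26 → 8 → 64 → 41 → 34 → 104 → 128 → 164 → 66 → 61 → 26  (repeats 26)
1210: 1210 → 180 → 10 → 100 → 80 → 100  (repeats 100)
1211: 1211 → 201 → 98 → 68 → 89 → 74 → 40 → 25 → 5 → 25  (repeats 25)
1212: 1212 → 89 → 74 → 40 → 25 → 5 → 25  (repeats 25)
1213: 1213 → 90 → 85 → 50 → 20 → 65 → 50  (repeats 50)
base-12 happy: 1208

1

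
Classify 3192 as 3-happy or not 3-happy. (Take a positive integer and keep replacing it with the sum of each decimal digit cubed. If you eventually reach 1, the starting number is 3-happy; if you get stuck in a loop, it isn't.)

3192 → 3³ + 1³ + 9³ + 2³ = 765
765 → 7³ + 6³ + 5³ = 684
684 → 6³ + 8³ + 4³ = 792
792 → 7³ + 9³ + 2³ = 1080
1080 → 1³ + 0³ + 8³ + 0³ = 513
513 → 5³ + 1³ + 3³ = 153
153 → 1³ + 5³ + 3³ = 153  — 153 already seen; the sequence cycles without reaching 1.

not 3-happy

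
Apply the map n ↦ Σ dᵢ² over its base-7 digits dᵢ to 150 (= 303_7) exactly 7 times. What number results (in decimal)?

150 = (3,0,3)_7 → 3² + 0² + 3² = 18
18 = (2,4)_7 → 2² + 4² = 20
20 = (2,6)_7 → 2² + 6² = 40
40 = (5,5)_7 → 5² + 5² = 50
50 = (1,0,1)_7 → 1² + 0² + 1² = 2
2 = (2)_7 → 2² = 4
4 = (4)_7 → 4² = 16

16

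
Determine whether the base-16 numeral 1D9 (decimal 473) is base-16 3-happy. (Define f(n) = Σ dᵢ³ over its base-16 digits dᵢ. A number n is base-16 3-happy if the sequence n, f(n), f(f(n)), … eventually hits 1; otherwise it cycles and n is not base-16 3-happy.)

not base-16 3-happy

473 = (1,13,9)_16 → 1³ + 13³ + 9³ = 2927
2927 = (11,6,15)_16 → 11³ + 6³ + 15³ = 4922
4922 = (1,3,3,10)_16 → 1³ + 3³ + 3³ + 10³ = 1055
1055 = (4,1,15)_16 → 4³ + 1³ + 15³ = 3440
3440 = (13,7,0)_16 → 13³ + 7³ + 0³ = 2540
2540 = (9,14,12)_16 → 9³ + 14³ + 12³ = 5201
5201 = (1,4,5,1)_16 → 1³ + 4³ + 5³ + 1³ = 191
191 = (11,15)_16 → 11³ + 15³ = 4706
4706 = (1,2,6,2)_16 → 1³ + 2³ + 6³ + 2³ = 233
233 = (14,9)_16 → 14³ + 9³ = 3473
3473 = (13,9,1)_16 → 13³ + 9³ + 1³ = 2927  — 2927 already seen; the sequence cycles without reaching 1.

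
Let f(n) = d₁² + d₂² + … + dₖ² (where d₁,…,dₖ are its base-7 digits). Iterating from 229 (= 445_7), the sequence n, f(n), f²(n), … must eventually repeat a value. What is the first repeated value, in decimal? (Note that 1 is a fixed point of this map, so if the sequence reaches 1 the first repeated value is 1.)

229 = (4,4,5)_7 → 4² + 4² + 5² = 16 + 16 + 25 = 57
57 = (1,1,1)_7 → 1² + 1² + 1² = 1 + 1 + 1 = 3
3 = (3)_7 → 3² = 9
9 = (1,2)_7 → 1² + 2² = 1 + 4 = 5
5 = (5)_7 → 5² = 25
25 = (3,4)_7 → 3² + 4² = 9 + 16 = 25  — 25 already appeared earlier.

25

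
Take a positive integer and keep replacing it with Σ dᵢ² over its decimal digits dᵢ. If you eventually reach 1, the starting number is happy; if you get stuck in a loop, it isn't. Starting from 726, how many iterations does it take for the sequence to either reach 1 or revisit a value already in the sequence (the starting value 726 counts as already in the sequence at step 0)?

9

726 → 89
89 → 145
145 → 42
42 → 20
20 → 4
4 → 16
16 → 37
37 → 58
58 → 89  — 89 repeats.
That took 9 steps.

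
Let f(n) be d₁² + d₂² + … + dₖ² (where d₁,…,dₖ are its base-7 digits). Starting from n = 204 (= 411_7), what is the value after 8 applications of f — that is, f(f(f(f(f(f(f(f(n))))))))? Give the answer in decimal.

8

204 = (4,1,1)_7 → 18
18 = (2,4)_7 → 20
20 = (2,6)_7 → 40
40 = (5,5)_7 → 50
50 = (1,0,1)_7 → 2
2 = (2)_7 → 4
4 = (4)_7 → 16
16 = (2,2)_7 → 8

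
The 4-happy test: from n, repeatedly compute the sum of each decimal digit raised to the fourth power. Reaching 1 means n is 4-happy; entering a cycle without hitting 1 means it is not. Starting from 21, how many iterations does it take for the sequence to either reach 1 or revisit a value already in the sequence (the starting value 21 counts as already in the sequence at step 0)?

21 → 17
17 → 2402
2402 → 288
288 → 8208
8208 → 8208  — 8208 repeats.
That took 5 steps.

5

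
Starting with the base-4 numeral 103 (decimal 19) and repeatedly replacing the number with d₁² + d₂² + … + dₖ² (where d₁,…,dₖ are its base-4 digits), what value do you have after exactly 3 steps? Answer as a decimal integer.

19 = (1,0,3)_4 → 1² + 0² + 3² = 10
10 = (2,2)_4 → 2² + 2² = 8
8 = (2,0)_4 → 2² + 0² = 4

4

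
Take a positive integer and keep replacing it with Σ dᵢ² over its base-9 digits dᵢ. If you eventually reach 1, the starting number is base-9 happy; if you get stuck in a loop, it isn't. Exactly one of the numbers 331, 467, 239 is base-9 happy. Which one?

467

331: 331 → 65 → 53 → 89 → 65  — repeats 65 (not base-9 happy)
467: 467 → 125 → 81 → 1  — reaches 1 (base-9 happy)
239: 239 → 93 → 11 → 5 → 25 → 53 → 89 → 65 → 53  — repeats 53 (not base-9 happy)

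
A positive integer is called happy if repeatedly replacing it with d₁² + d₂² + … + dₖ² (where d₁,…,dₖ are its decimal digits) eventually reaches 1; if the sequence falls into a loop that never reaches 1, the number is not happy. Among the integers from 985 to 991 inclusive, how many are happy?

985: 985 → 170 → 50 → 25 → 29 → 85 → 89 → 145 → 42 → 20 → 4 → 16 → 37 → 58 → 89  — not happy
986: 986 → 181 → 66 → 72 → 53 → 34 → 25 → 29 → 85 → 89 → 145 → 42 → 20 → 4 → 16 → 37 → 58 → 89  — not happy
987: 987 → 194 → 98 → 145 → 42 → 20 → 4 → 16 → 37 → 58 → 89 → 145  — not happy
988: 988 → 209 → 85 → 89 → 145 → 42 → 20 → 4 → 16 → 37 → 58 → 89  — not happy
989: 989 → 226 → 44 → 32 → 13 → 10 → 1  — happy
990: 990 → 162 → 41 → 17 → 50 → 25 → 29 → 85 → 89 → 145 → 42 → 20 → 4 → 16 → 37 → 58 → 89  — not happy
991: 991 → 163 → 46 → 52 → 29 → 85 → 89 → 145 → 42 → 20 → 4 → 16 → 37 → 58 → 89  — not happy
happy: 989

1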